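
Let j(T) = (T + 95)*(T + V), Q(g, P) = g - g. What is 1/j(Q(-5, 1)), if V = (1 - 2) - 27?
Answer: -1/2660 ≈ -0.00037594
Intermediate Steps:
Q(g, P) = 0
V = -28 (V = -1 - 27 = -28)
j(T) = (-28 + T)*(95 + T) (j(T) = (T + 95)*(T - 28) = (95 + T)*(-28 + T) = (-28 + T)*(95 + T))
1/j(Q(-5, 1)) = 1/(-2660 + 0² + 67*0) = 1/(-2660 + 0 + 0) = 1/(-2660) = -1/2660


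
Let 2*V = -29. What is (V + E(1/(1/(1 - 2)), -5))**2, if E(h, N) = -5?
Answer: 1521/4 ≈ 380.25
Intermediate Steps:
V = -29/2 (V = (1/2)*(-29) = -29/2 ≈ -14.500)
(V + E(1/(1/(1 - 2)), -5))**2 = (-29/2 - 5)**2 = (-39/2)**2 = 1521/4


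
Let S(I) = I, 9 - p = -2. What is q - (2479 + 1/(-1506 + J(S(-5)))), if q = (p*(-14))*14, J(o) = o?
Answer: -7003484/1511 ≈ -4635.0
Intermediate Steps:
p = 11 (p = 9 - 1*(-2) = 9 + 2 = 11)
q = -2156 (q = (11*(-14))*14 = -154*14 = -2156)
q - (2479 + 1/(-1506 + J(S(-5)))) = -2156 - (2479 + 1/(-1506 - 5)) = -2156 - (2479 + 1/(-1511)) = -2156 - (2479 - 1/1511) = -2156 - 1*3745768/1511 = -2156 - 3745768/1511 = -7003484/1511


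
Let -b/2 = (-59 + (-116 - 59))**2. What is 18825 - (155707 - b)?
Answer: -246394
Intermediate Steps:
b = -109512 (b = -2*(-59 + (-116 - 59))**2 = -2*(-59 - 175)**2 = -2*(-234)**2 = -2*54756 = -109512)
18825 - (155707 - b) = 18825 - (155707 - 1*(-109512)) = 18825 - (155707 + 109512) = 18825 - 1*265219 = 18825 - 265219 = -246394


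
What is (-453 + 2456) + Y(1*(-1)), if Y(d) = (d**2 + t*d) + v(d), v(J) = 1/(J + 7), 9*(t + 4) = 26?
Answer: 36095/18 ≈ 2005.3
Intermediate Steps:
t = -10/9 (t = -4 + (1/9)*26 = -4 + 26/9 = -10/9 ≈ -1.1111)
v(J) = 1/(7 + J)
Y(d) = d**2 + 1/(7 + d) - 10*d/9 (Y(d) = (d**2 - 10*d/9) + 1/(7 + d) = d**2 + 1/(7 + d) - 10*d/9)
(-453 + 2456) + Y(1*(-1)) = (-453 + 2456) + (9 + (1*(-1))*(-10 + 9*(1*(-1)))*(7 + 1*(-1)))/(9*(7 + 1*(-1))) = 2003 + (9 - (-10 + 9*(-1))*(7 - 1))/(9*(7 - 1)) = 2003 + (1/9)*(9 - 1*(-10 - 9)*6)/6 = 2003 + (1/9)*(1/6)*(9 - 1*(-19)*6) = 2003 + (1/9)*(1/6)*(9 + 114) = 2003 + (1/9)*(1/6)*123 = 2003 + 41/18 = 36095/18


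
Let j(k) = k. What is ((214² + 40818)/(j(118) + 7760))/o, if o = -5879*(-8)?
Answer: 43307/185259048 ≈ 0.00023376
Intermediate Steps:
o = 47032
((214² + 40818)/(j(118) + 7760))/o = ((214² + 40818)/(118 + 7760))/47032 = ((45796 + 40818)/7878)*(1/47032) = (86614*(1/7878))*(1/47032) = (43307/3939)*(1/47032) = 43307/185259048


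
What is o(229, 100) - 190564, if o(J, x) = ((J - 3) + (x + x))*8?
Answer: -187156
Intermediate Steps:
o(J, x) = -24 + 8*J + 16*x (o(J, x) = ((-3 + J) + 2*x)*8 = (-3 + J + 2*x)*8 = -24 + 8*J + 16*x)
o(229, 100) - 190564 = (-24 + 8*229 + 16*100) - 190564 = (-24 + 1832 + 1600) - 190564 = 3408 - 190564 = -187156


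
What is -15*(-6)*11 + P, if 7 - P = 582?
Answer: 415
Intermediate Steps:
P = -575 (P = 7 - 1*582 = 7 - 582 = -575)
-15*(-6)*11 + P = -15*(-6)*11 - 575 = 90*11 - 575 = 990 - 575 = 415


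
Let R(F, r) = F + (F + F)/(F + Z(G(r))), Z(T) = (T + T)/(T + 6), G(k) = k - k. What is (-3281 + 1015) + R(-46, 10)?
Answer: -2310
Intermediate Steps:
G(k) = 0
Z(T) = 2*T/(6 + T) (Z(T) = (2*T)/(6 + T) = 2*T/(6 + T))
R(F, r) = 2 + F (R(F, r) = F + (F + F)/(F + 2*0/(6 + 0)) = F + (2*F)/(F + 2*0/6) = F + (2*F)/(F + 2*0*(1/6)) = F + (2*F)/(F + 0) = F + (2*F)/F = F + 2 = 2 + F)
(-3281 + 1015) + R(-46, 10) = (-3281 + 1015) + (2 - 46) = -2266 - 44 = -2310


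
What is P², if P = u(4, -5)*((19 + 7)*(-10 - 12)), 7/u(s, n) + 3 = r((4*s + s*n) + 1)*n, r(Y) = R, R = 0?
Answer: 16032016/9 ≈ 1.7813e+6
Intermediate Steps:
r(Y) = 0
u(s, n) = -7/3 (u(s, n) = 7/(-3 + 0*n) = 7/(-3 + 0) = 7/(-3) = 7*(-⅓) = -7/3)
P = 4004/3 (P = -7*(19 + 7)*(-10 - 12)/3 = -182*(-22)/3 = -7/3*(-572) = 4004/3 ≈ 1334.7)
P² = (4004/3)² = 16032016/9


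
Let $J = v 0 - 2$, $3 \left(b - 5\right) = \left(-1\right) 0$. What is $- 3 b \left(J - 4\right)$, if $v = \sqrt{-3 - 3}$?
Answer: $90$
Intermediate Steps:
$v = i \sqrt{6}$ ($v = \sqrt{-6} = i \sqrt{6} \approx 2.4495 i$)
$b = 5$ ($b = 5 + \frac{\left(-1\right) 0}{3} = 5 + \frac{1}{3} \cdot 0 = 5 + 0 = 5$)
$J = -2$ ($J = i \sqrt{6} \cdot 0 - 2 = 0 - 2 = -2$)
$- 3 b \left(J - 4\right) = \left(-3\right) 5 \left(-2 - 4\right) = - 15 \left(-2 - 4\right) = \left(-15\right) \left(-6\right) = 90$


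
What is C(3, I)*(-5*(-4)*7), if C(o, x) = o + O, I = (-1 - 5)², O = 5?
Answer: 1120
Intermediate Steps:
I = 36 (I = (-6)² = 36)
C(o, x) = 5 + o (C(o, x) = o + 5 = 5 + o)
C(3, I)*(-5*(-4)*7) = (5 + 3)*(-5*(-4)*7) = 8*(20*7) = 8*140 = 1120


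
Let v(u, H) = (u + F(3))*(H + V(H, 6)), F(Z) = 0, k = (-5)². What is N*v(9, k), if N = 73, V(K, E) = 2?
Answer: 17739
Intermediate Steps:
k = 25
v(u, H) = u*(2 + H) (v(u, H) = (u + 0)*(H + 2) = u*(2 + H))
N*v(9, k) = 73*(9*(2 + 25)) = 73*(9*27) = 73*243 = 17739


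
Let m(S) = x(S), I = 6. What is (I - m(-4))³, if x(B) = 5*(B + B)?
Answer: 97336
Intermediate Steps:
x(B) = 10*B (x(B) = 5*(2*B) = 10*B)
m(S) = 10*S
(I - m(-4))³ = (6 - 10*(-4))³ = (6 - 1*(-40))³ = (6 + 40)³ = 46³ = 97336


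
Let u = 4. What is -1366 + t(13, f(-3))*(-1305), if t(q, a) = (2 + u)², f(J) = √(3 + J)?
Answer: -48346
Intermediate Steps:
t(q, a) = 36 (t(q, a) = (2 + 4)² = 6² = 36)
-1366 + t(13, f(-3))*(-1305) = -1366 + 36*(-1305) = -1366 - 46980 = -48346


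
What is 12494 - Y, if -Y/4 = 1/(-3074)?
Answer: 19203276/1537 ≈ 12494.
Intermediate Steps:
Y = 2/1537 (Y = -4/(-3074) = -4*(-1/3074) = 2/1537 ≈ 0.0013012)
12494 - Y = 12494 - 1*2/1537 = 12494 - 2/1537 = 19203276/1537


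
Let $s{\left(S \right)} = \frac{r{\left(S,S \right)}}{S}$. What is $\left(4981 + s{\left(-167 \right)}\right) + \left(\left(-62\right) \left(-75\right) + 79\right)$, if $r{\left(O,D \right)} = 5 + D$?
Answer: $\frac{1621732}{167} \approx 9711.0$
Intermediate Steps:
$s{\left(S \right)} = \frac{5 + S}{S}$
$\left(4981 + s{\left(-167 \right)}\right) + \left(\left(-62\right) \left(-75\right) + 79\right) = \left(4981 + \frac{5 - 167}{-167}\right) + \left(\left(-62\right) \left(-75\right) + 79\right) = \left(4981 - - \frac{162}{167}\right) + \left(4650 + 79\right) = \left(4981 + \frac{162}{167}\right) + 4729 = \frac{831989}{167} + 4729 = \frac{1621732}{167}$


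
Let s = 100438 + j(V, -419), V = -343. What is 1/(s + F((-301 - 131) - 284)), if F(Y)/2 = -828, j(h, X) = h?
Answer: 1/98439 ≈ 1.0159e-5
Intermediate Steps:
F(Y) = -1656 (F(Y) = 2*(-828) = -1656)
s = 100095 (s = 100438 - 343 = 100095)
1/(s + F((-301 - 131) - 284)) = 1/(100095 - 1656) = 1/98439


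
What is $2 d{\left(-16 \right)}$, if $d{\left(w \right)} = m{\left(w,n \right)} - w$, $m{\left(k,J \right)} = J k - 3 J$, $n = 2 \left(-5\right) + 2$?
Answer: $336$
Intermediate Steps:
$n = -8$ ($n = -10 + 2 = -8$)
$m{\left(k,J \right)} = - 3 J + J k$
$d{\left(w \right)} = 24 - 9 w$ ($d{\left(w \right)} = - 8 \left(-3 + w\right) - w = \left(24 - 8 w\right) - w = 24 - 9 w$)
$2 d{\left(-16 \right)} = 2 \left(24 - -144\right) = 2 \left(24 + 144\right) = 2 \cdot 168 = 336$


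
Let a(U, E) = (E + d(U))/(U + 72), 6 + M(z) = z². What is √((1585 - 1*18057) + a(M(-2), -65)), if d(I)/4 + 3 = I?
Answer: 75*I*√574/14 ≈ 128.35*I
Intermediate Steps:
M(z) = -6 + z²
d(I) = -12 + 4*I
a(U, E) = (-12 + E + 4*U)/(72 + U) (a(U, E) = (E + (-12 + 4*U))/(U + 72) = (-12 + E + 4*U)/(72 + U))
√((1585 - 1*18057) + a(M(-2), -65)) = √((1585 - 1*18057) + (-12 - 65 + 4*(-6 + (-2)²))/(72 + (-6 + (-2)²))) = √((1585 - 18057) + (-12 - 65 + 4*(-6 + 4))/(72 + (-6 + 4))) = √(-16472 + (-12 - 65 + 4*(-2))/(72 - 2)) = √(-16472 + (-12 - 65 - 8)/70) = √(-16472 + (1/70)*(-85)) = √(-16472 - 17/14) = √(-230625/14) = 75*I*√574/14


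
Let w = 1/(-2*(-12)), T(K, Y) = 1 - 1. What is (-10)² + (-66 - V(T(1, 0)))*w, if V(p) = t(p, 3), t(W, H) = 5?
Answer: 2329/24 ≈ 97.042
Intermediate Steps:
T(K, Y) = 0
V(p) = 5
w = 1/24 ≈ 0.041667
(-10)² + (-66 - V(T(1, 0)))*w = (-10)² + (-66 - 1*5)*(1/24) = 100 + (-66 - 5)*(1/24) = 100 - 71*1/24 = 100 - 71/24 = 2329/24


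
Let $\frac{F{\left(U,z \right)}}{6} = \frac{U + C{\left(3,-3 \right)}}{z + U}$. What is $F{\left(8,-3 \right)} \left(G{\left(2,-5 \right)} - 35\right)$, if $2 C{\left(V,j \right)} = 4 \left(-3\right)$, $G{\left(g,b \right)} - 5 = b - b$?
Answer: $-72$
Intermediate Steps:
$G{\left(g,b \right)} = 5$ ($G{\left(g,b \right)} = 5 + \left(b - b\right) = 5 + 0 = 5$)
$C{\left(V,j \right)} = -6$ ($C{\left(V,j \right)} = \frac{4 \left(-3\right)}{2} = \frac{1}{2} \left(-12\right) = -6$)
$F{\left(U,z \right)} = \frac{6 \left(-6 + U\right)}{U + z}$ ($F{\left(U,z \right)} = 6 \frac{U - 6}{z + U} = 6 \frac{-6 + U}{U + z} = \frac{6 \left(-6 + U\right)}{U + z}$)
$F{\left(8,-3 \right)} \left(G{\left(2,-5 \right)} - 35\right) = \frac{6 \left(-6 + 8\right)}{8 - 3} \left(5 - 35\right) = 6 \cdot \frac{1}{5} \cdot 2 \left(-30\right) = \frac{12}{5} \left(-30\right) = -72$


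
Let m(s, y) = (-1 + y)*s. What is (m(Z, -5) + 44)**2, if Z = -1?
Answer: 2500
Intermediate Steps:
m(s, y) = s*(-1 + y)
(m(Z, -5) + 44)**2 = (-(-1 - 5) + 44)**2 = (-1*(-6) + 44)**2 = (6 + 44)**2 = 50**2 = 2500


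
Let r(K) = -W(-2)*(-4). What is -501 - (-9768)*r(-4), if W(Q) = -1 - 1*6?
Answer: -274005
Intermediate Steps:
W(Q) = -7 (W(Q) = -1 - 6 = -7)
r(K) = -28 (r(K) = -1*(-7)*(-4) = 7*(-4) = -28)
-501 - (-9768)*r(-4) = -501 - (-9768)*(-28) = -501 - 444*616 = -501 - 273504 = -274005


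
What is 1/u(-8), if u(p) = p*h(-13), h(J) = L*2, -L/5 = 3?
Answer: 1/240 ≈ 0.0041667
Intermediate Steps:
L = -15 (L = -5*3 = -15)
h(J) = -30 (h(J) = -15*2 = -30)
u(p) = -30*p (u(p) = p*(-30) = -30*p)
1/u(-8) = 1/(-30*(-8)) = 1/240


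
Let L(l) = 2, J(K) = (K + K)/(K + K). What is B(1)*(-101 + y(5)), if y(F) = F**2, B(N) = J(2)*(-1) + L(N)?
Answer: -76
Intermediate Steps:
J(K) = 1 (J(K) = (2*K)/((2*K)) = (2*K)*(1/(2*K)) = 1)
B(N) = 1 (B(N) = 1*(-1) + 2 = -1 + 2 = 1)
B(1)*(-101 + y(5)) = 1*(-101 + 5**2) = 1*(-101 + 25) = 1*(-76) = -76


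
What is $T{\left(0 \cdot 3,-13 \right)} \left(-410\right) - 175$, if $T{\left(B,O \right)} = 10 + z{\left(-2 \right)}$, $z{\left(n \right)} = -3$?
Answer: $-3045$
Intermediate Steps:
$T{\left(B,O \right)} = 7$ ($T{\left(B,O \right)} = 10 - 3 = 7$)
$T{\left(0 \cdot 3,-13 \right)} \left(-410\right) - 175 = 7 \left(-410\right) - 175 = -2870 - 175 = -3045$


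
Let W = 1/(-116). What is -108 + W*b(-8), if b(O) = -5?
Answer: -12523/116 ≈ -107.96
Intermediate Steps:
W = -1/116 ≈ -0.0086207
-108 + W*b(-8) = -108 - 1/116*(-5) = -108 + 5/116 = -12523/116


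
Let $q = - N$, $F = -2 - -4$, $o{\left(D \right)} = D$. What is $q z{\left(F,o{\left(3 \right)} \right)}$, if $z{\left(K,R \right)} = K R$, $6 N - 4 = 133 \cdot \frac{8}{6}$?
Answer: $- \frac{544}{3} \approx -181.33$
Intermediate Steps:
$F = 2$ ($F = -2 + 4 = 2$)
$N = \frac{272}{9}$ ($N = \frac{2}{3} + \frac{133 \cdot \frac{8}{6}}{6} = \frac{2}{3} + \frac{133 \cdot 8 \cdot \frac{1}{6}}{6} = \frac{2}{3} + \frac{133 \cdot \frac{4}{3}}{6} = \frac{2}{3} + \frac{1}{6} \cdot \frac{532}{3} = \frac{2}{3} + \frac{266}{9} = \frac{272}{9} \approx 30.222$)
$q = - \frac{272}{9}$ ($q = \left(-1\right) \frac{272}{9} = - \frac{272}{9} \approx -30.222$)
$q z{\left(F,o{\left(3 \right)} \right)} = - \frac{272 \cdot 2 \cdot 3}{9} = \left(- \frac{272}{9}\right) 6 = - \frac{544}{3}$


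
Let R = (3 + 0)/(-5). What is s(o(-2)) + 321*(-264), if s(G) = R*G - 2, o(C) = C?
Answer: -423724/5 ≈ -84745.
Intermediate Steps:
R = -3/5 (R = 3*(-1/5) = -3/5 ≈ -0.60000)
s(G) = -2 - 3*G/5 (s(G) = -3*G/5 - 2 = -2 - 3*G/5)
s(o(-2)) + 321*(-264) = (-2 - 3/5*(-2)) + 321*(-264) = (-2 + 6/5) - 84744 = -4/5 - 84744 = -423724/5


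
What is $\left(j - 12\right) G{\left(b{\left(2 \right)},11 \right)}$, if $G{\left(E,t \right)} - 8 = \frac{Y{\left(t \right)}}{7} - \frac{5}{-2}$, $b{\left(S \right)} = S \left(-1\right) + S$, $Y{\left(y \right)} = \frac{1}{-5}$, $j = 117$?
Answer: $\frac{2199}{2} \approx 1099.5$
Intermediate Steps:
$Y{\left(y \right)} = - \frac{1}{5}$
$b{\left(S \right)} = 0$ ($b{\left(S \right)} = - S + S = 0$)
$G{\left(E,t \right)} = \frac{733}{70}$ ($G{\left(E,t \right)} = 8 - \left(- \frac{5}{2} + \frac{1}{35}\right) = 8 - - \frac{173}{70} = 8 + \left(- \frac{1}{35} + \frac{5}{2}\right) = 8 + \frac{173}{70} = \frac{733}{70}$)
$\left(j - 12\right) G{\left(b{\left(2 \right)},11 \right)} = \left(117 - 12\right) \frac{733}{70} = 105 \cdot \frac{733}{70} = \frac{2199}{2}$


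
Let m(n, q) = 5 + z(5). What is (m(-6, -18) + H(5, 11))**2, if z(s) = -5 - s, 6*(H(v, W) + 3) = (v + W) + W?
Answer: 49/4 ≈ 12.250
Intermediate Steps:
H(v, W) = -3 + W/3 + v/6 (H(v, W) = -3 + ((v + W) + W)/6 = -3 + ((W + v) + W)/6 = -3 + (v + 2*W)/6 = -3 + (W/3 + v/6) = -3 + W/3 + v/6)
m(n, q) = -5 (m(n, q) = 5 + (-5 - 1*5) = 5 + (-5 - 5) = 5 - 10 = -5)
(m(-6, -18) + H(5, 11))**2 = (-5 + (-3 + (1/3)*11 + (1/6)*5))**2 = (-5 + (-3 + 11/3 + 5/6))**2 = (-5 + 3/2)**2 = (-7/2)**2 = 49/4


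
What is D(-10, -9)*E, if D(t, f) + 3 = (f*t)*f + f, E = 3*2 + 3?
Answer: -7398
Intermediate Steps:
E = 9 (E = 6 + 3 = 9)
D(t, f) = -3 + f + t*f² (D(t, f) = -3 + ((f*t)*f + f) = -3 + (t*f² + f) = -3 + (f + t*f²) = -3 + f + t*f²)
D(-10, -9)*E = (-3 - 9 - 10*(-9)²)*9 = (-3 - 9 - 10*81)*9 = (-3 - 9 - 810)*9 = -822*9 = -7398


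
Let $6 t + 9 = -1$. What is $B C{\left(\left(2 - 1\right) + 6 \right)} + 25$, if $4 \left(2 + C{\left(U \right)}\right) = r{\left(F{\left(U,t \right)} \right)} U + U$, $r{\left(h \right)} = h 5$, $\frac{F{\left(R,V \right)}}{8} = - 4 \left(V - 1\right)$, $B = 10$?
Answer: $\frac{44935}{6} \approx 7489.2$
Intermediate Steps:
$t = - \frac{5}{3}$ ($t = - \frac{3}{2} + \frac{1}{6} \left(-1\right) = - \frac{3}{2} - \frac{1}{6} = - \frac{5}{3} \approx -1.6667$)
$F{\left(R,V \right)} = 32 - 32 V$ ($F{\left(R,V \right)} = 8 \left(- 4 \left(V - 1\right)\right) = 8 \left(- 4 \left(-1 + V\right)\right) = 8 \left(4 - 4 V\right) = 32 - 32 V$)
$r{\left(h \right)} = 5 h$
$C{\left(U \right)} = -2 + \frac{1283 U}{12}$ ($C{\left(U \right)} = -2 + \frac{5 \left(32 - - \frac{160}{3}\right) U + U}{4} = -2 + \frac{5 \left(32 + \frac{160}{3}\right) U + U}{4} = -2 + \frac{5 \cdot \frac{256}{3} U + U}{4} = -2 + \frac{\frac{1280 U}{3} + U}{4} = -2 + \frac{\frac{1283}{3} U}{4} = -2 + \frac{1283 U}{12}$)
$B C{\left(\left(2 - 1\right) + 6 \right)} + 25 = 10 \left(-2 + \frac{1283 \left(\left(2 - 1\right) + 6\right)}{12}\right) + 25 = 10 \left(-2 + \frac{1283 \left(1 + 6\right)}{12}\right) + 25 = 10 \left(-2 + \frac{1283}{12} \cdot 7\right) + 25 = 10 \left(-2 + \frac{8981}{12}\right) + 25 = 10 \cdot \frac{8957}{12} + 25 = \frac{44785}{6} + 25 = \frac{44935}{6}$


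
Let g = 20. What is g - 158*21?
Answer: -3298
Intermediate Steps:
g - 158*21 = 20 - 158*21 = 20 - 3318 = -3298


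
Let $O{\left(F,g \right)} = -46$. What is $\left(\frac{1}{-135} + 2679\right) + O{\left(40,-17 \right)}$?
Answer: $\frac{355454}{135} \approx 2633.0$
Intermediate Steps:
$\left(\frac{1}{-135} + 2679\right) + O{\left(40,-17 \right)} = \left(\frac{1}{-135} + 2679\right) - 46 = \left(- \frac{1}{135} + 2679\right) - 46 = \frac{361664}{135} - 46 = \frac{355454}{135}$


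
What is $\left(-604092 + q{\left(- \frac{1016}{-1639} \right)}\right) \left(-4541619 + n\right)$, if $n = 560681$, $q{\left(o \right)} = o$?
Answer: $\frac{3941549691774136}{1639} \approx 2.4049 \cdot 10^{12}$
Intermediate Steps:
$\left(-604092 + q{\left(- \frac{1016}{-1639} \right)}\right) \left(-4541619 + n\right) = \left(-604092 - \frac{1016}{-1639}\right) \left(-4541619 + 560681\right) = \left(-604092 - - \frac{1016}{1639}\right) \left(-3980938\right) = \left(-604092 + \frac{1016}{1639}\right) \left(-3980938\right) = \left(- \frac{990105772}{1639}\right) \left(-3980938\right) = \frac{3941549691774136}{1639}$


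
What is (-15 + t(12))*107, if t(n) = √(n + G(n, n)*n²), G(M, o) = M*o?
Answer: -1605 + 214*√5187 ≈ 13807.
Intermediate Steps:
t(n) = √(n + n⁴) (t(n) = √(n + (n*n)*n²) = √(n + n²*n²) = √(n + n⁴))
(-15 + t(12))*107 = (-15 + √(12 + 12⁴))*107 = (-15 + √(12 + 20736))*107 = (-15 + √20748)*107 = (-15 + 2*√5187)*107 = -1605 + 214*√5187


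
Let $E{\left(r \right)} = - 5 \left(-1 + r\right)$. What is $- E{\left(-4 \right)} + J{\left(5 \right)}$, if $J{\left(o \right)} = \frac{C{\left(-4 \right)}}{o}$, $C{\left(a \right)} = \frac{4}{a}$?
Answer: $- \frac{126}{5} \approx -25.2$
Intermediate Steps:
$E{\left(r \right)} = 5 - 5 r$
$J{\left(o \right)} = - \frac{1}{o}$ ($J{\left(o \right)} = \frac{4 \frac{1}{-4}}{o} = \frac{4 \left(- \frac{1}{4}\right)}{o} = - \frac{1}{o}$)
$- E{\left(-4 \right)} + J{\left(5 \right)} = - (5 - -20) - \frac{1}{5} = - (5 + 20) - \frac{1}{5} = \left(-1\right) 25 - \frac{1}{5} = -25 - \frac{1}{5} = - \frac{126}{5}$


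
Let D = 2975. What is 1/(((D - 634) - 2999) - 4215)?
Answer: -1/4873 ≈ -0.00020521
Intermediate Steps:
1/(((D - 634) - 2999) - 4215) = 1/(((2975 - 634) - 2999) - 4215) = 1/((2341 - 2999) - 4215) = 1/(-658 - 4215) = 1/(-4873) = -1/4873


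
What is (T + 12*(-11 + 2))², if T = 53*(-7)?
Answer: 229441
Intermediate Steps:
T = -371
(T + 12*(-11 + 2))² = (-371 + 12*(-11 + 2))² = (-371 + 12*(-9))² = (-371 - 108)² = (-479)² = 229441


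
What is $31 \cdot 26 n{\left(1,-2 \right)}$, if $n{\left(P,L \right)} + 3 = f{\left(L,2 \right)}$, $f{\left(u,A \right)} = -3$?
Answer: $-4836$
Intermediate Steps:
$n{\left(P,L \right)} = -6$ ($n{\left(P,L \right)} = -3 - 3 = -6$)
$31 \cdot 26 n{\left(1,-2 \right)} = 31 \cdot 26 \left(-6\right) = 806 \left(-6\right) = -4836$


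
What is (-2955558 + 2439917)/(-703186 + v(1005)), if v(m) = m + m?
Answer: 3877/5272 ≈ 0.73539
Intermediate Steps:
v(m) = 2*m
(-2955558 + 2439917)/(-703186 + v(1005)) = (-2955558 + 2439917)/(-703186 + 2*1005) = -515641/(-703186 + 2010) = -515641/(-701176) = -515641*(-1/701176) = 3877/5272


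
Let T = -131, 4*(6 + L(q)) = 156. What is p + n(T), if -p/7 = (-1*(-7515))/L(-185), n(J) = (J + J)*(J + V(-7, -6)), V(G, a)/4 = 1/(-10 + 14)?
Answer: 357125/11 ≈ 32466.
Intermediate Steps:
L(q) = 33 (L(q) = -6 + (¼)*156 = -6 + 39 = 33)
V(G, a) = 1 (V(G, a) = 4/(-10 + 14) = 4/4 = 4*(¼) = 1)
n(J) = 2*J*(1 + J) (n(J) = (J + J)*(J + 1) = (2*J)*(1 + J) = 2*J*(1 + J))
p = -17535/11 (p = -7*(-1*(-7515))/33 = -52605/33 = -7*2505/11 = -17535/11 ≈ -1594.1)
p + n(T) = -17535/11 + 2*(-131)*(1 - 131) = -17535/11 + 2*(-131)*(-130) = -17535/11 + 34060 = 357125/11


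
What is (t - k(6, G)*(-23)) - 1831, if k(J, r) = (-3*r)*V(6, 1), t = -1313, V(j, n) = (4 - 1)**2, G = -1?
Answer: -2523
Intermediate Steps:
V(j, n) = 9 (V(j, n) = 3**2 = 9)
k(J, r) = -27*r (k(J, r) = -3*r*9 = -27*r)
(t - k(6, G)*(-23)) - 1831 = (-1313 - (-27*(-1))*(-23)) - 1831 = (-1313 - 27*(-23)) - 1831 = (-1313 - 1*(-621)) - 1831 = (-1313 + 621) - 1831 = -692 - 1831 = -2523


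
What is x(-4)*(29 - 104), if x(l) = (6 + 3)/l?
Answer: 675/4 ≈ 168.75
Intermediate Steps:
x(l) = 9/l
x(-4)*(29 - 104) = (9/(-4))*(29 - 104) = (9*(-¼))*(-75) = -9/4*(-75) = 675/4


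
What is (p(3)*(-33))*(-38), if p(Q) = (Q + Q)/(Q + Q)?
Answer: 1254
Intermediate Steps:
p(Q) = 1 (p(Q) = (2*Q)/((2*Q)) = (2*Q)*(1/(2*Q)) = 1)
(p(3)*(-33))*(-38) = (1*(-33))*(-38) = -33*(-38) = 1254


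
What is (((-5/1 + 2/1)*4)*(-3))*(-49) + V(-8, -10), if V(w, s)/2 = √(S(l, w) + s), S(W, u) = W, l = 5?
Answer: -1764 + 2*I*√5 ≈ -1764.0 + 4.4721*I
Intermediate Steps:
V(w, s) = 2*√(5 + s)
(((-5/1 + 2/1)*4)*(-3))*(-49) + V(-8, -10) = (((-5/1 + 2/1)*4)*(-3))*(-49) + 2*√(5 - 10) = (((-5*1 + 2*1)*4)*(-3))*(-49) + 2*√(-5) = (((-5 + 2)*4)*(-3))*(-49) + 2*(I*√5) = (-3*4*(-3))*(-49) + 2*I*√5 = -12*(-3)*(-49) + 2*I*√5 = 36*(-49) + 2*I*√5 = -1764 + 2*I*√5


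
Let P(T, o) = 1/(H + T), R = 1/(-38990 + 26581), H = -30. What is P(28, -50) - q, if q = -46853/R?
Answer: -1162797755/2 ≈ -5.8140e+8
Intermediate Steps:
R = -1/12409 (R = 1/(-12409) = -1/12409 ≈ -8.0587e-5)
P(T, o) = 1/(-30 + T)
q = 581398877 (q = -46853/(-1/12409) = -46853*(-12409) = 581398877)
P(28, -50) - q = 1/(-30 + 28) - 1*581398877 = 1/(-2) - 581398877 = -½ - 581398877 = -1162797755/2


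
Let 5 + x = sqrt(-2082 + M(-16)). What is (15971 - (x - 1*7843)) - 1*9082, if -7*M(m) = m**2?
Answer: 14737 - I*sqrt(103810)/7 ≈ 14737.0 - 46.028*I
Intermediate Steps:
M(m) = -m**2/7
x = -5 + I*sqrt(103810)/7 (x = -5 + sqrt(-2082 - 1/7*(-16)**2) = -5 + sqrt(-2082 - 1/7*256) = -5 + sqrt(-2082 - 256/7) = -5 + sqrt(-14830/7) = -5 + I*sqrt(103810)/7 ≈ -5.0 + 46.028*I)
(15971 - (x - 1*7843)) - 1*9082 = (15971 - ((-5 + I*sqrt(103810)/7) - 1*7843)) - 1*9082 = (15971 - ((-5 + I*sqrt(103810)/7) - 7843)) - 9082 = (15971 - (-7848 + I*sqrt(103810)/7)) - 9082 = (15971 + (7848 - I*sqrt(103810)/7)) - 9082 = (23819 - I*sqrt(103810)/7) - 9082 = 14737 - I*sqrt(103810)/7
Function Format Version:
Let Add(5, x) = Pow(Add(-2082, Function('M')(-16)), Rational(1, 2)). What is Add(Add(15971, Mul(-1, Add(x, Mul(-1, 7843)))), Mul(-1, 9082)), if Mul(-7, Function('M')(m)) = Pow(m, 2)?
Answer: Add(14737, Mul(Rational(-1, 7), I, Pow(103810, Rational(1, 2)))) ≈ Add(14737., Mul(-46.028, I))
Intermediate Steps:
Function('M')(m) = Mul(Rational(-1, 7), Pow(m, 2))
x = Add(-5, Mul(Rational(1, 7), I, Pow(103810, Rational(1, 2)))) (x = Add(-5, Pow(Add(-2082, Mul(Rational(-1, 7), Pow(-16, 2))), Rational(1, 2))) = Add(-5, Pow(Add(-2082, Mul(Rational(-1, 7), 256)), Rational(1, 2))) = Add(-5, Pow(Add(-2082, Rational(-256, 7)), Rational(1, 2))) = Add(-5, Pow(Rational(-14830, 7), Rational(1, 2))) = Add(-5, Mul(Rational(1, 7), I, Pow(103810, Rational(1, 2)))) ≈ Add(-5.0000, Mul(46.028, I)))
Add(Add(15971, Mul(-1, Add(x, Mul(-1, 7843)))), Mul(-1, 9082)) = Add(Add(15971, Mul(-1, Add(Add(-5, Mul(Rational(1, 7), I, Pow(103810, Rational(1, 2)))), Mul(-1, 7843)))), Mul(-1, 9082)) = Add(Add(15971, Mul(-1, Add(Add(-5, Mul(Rational(1, 7), I, Pow(103810, Rational(1, 2)))), -7843))), -9082) = Add(Add(15971, Mul(-1, Add(-7848, Mul(Rational(1, 7), I, Pow(103810, Rational(1, 2)))))), -9082) = Add(Add(15971, Add(7848, Mul(Rational(-1, 7), I, Pow(103810, Rational(1, 2))))), -9082) = Add(Add(23819, Mul(Rational(-1, 7), I, Pow(103810, Rational(1, 2)))), -9082) = Add(14737, Mul(Rational(-1, 7), I, Pow(103810, Rational(1, 2))))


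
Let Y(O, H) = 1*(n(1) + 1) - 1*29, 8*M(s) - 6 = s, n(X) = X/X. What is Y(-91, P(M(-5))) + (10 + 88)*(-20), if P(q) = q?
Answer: -1987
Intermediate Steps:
n(X) = 1
M(s) = ¾ + s/8
Y(O, H) = -27 (Y(O, H) = 1*(1 + 1) - 1*29 = 1*2 - 29 = 2 - 29 = -27)
Y(-91, P(M(-5))) + (10 + 88)*(-20) = -27 + (10 + 88)*(-20) = -27 + 98*(-20) = -27 - 1960 = -1987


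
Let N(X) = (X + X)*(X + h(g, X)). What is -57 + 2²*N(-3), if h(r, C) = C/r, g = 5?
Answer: 147/5 ≈ 29.400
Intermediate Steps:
N(X) = 12*X²/5 (N(X) = (X + X)*(X + X/5) = (2*X)*(X + X*(⅕)) = (2*X)*(X + X/5) = (2*X)*(6*X/5) = 12*X²/5)
-57 + 2²*N(-3) = -57 + 2²*((12/5)*(-3)²) = -57 + 4*((12/5)*9) = -57 + 4*(108/5) = -57 + 432/5 = 147/5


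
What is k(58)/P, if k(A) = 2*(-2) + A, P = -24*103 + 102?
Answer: -9/395 ≈ -0.022785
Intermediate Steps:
P = -2370 (P = -2472 + 102 = -2370)
k(A) = -4 + A
k(58)/P = (-4 + 58)/(-2370) = 54*(-1/2370) = -9/395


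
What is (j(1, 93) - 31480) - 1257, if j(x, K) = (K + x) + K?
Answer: -32550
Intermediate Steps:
j(x, K) = x + 2*K
(j(1, 93) - 31480) - 1257 = ((1 + 2*93) - 31480) - 1257 = ((1 + 186) - 31480) - 1257 = (187 - 31480) - 1257 = -31293 - 1257 = -32550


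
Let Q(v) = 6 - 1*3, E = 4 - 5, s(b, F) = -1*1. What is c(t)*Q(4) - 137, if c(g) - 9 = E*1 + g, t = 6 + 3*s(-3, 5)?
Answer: -104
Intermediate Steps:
s(b, F) = -1
E = -1
t = 3 (t = 6 + 3*(-1) = 6 - 3 = 3)
c(g) = 8 + g (c(g) = 9 + (-1*1 + g) = 9 + (-1 + g) = 8 + g)
Q(v) = 3 (Q(v) = 6 - 3 = 3)
c(t)*Q(4) - 137 = (8 + 3)*3 - 137 = 11*3 - 137 = 33 - 137 = -104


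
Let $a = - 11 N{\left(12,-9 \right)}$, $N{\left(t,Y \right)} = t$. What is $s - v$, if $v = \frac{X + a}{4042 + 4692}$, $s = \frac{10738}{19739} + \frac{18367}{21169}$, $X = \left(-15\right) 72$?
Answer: $\frac{2829134033091}{1824772308997} \approx 1.5504$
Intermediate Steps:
$X = -1080$
$a = -132$ ($a = \left(-11\right) 12 = -132$)
$s = \frac{589858935}{417854891}$ ($s = 10738 \cdot \frac{1}{19739} + 18367 \cdot \frac{1}{21169} = \frac{10738}{19739} + \frac{18367}{21169} = \frac{589858935}{417854891} \approx 1.4116$)
$v = - \frac{606}{4367}$ ($v = \frac{-1080 - 132}{4042 + 4692} = - \frac{1212}{8734} = \left(-1212\right) \frac{1}{8734} = - \frac{606}{4367} \approx -0.13877$)
$s - v = \frac{589858935}{417854891} - - \frac{606}{4367} = \frac{589858935}{417854891} + \frac{606}{4367} = \frac{2829134033091}{1824772308997}$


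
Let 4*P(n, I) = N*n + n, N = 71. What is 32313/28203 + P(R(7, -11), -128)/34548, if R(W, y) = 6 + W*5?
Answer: 63175741/54130958 ≈ 1.1671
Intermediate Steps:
R(W, y) = 6 + 5*W
P(n, I) = 18*n (P(n, I) = (71*n + n)/4 = (72*n)/4 = 18*n)
32313/28203 + P(R(7, -11), -128)/34548 = 32313/28203 + (18*(6 + 5*7))/34548 = 32313*(1/28203) + (18*(6 + 35))*(1/34548) = 10771/9401 + (18*41)*(1/34548) = 10771/9401 + 738*(1/34548) = 10771/9401 + 123/5758 = 63175741/54130958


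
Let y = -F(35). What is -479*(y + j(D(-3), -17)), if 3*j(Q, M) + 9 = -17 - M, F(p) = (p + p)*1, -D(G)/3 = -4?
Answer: 34967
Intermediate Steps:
D(G) = 12 (D(G) = -3*(-4) = 12)
F(p) = 2*p (F(p) = (2*p)*1 = 2*p)
j(Q, M) = -26/3 - M/3 (j(Q, M) = -3 + (-17 - M)/3 = -3 + (-17/3 - M/3) = -26/3 - M/3)
y = -70 (y = -2*35 = -1*70 = -70)
-479*(y + j(D(-3), -17)) = -479*(-70 + (-26/3 - 1/3*(-17))) = -479*(-70 + (-26/3 + 17/3)) = -479*(-70 - 3) = -479*(-73) = 34967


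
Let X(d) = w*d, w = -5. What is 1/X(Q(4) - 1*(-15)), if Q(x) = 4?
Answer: -1/95 ≈ -0.010526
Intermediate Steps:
X(d) = -5*d
1/X(Q(4) - 1*(-15)) = 1/(-5*(4 - 1*(-15))) = 1/(-5*(4 + 15)) = 1/(-5*19) = 1/(-95) = -1/95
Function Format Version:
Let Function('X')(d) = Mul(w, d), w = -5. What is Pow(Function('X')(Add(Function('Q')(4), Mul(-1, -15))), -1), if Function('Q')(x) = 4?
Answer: Rational(-1, 95) ≈ -0.010526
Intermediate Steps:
Function('X')(d) = Mul(-5, d)
Pow(Function('X')(Add(Function('Q')(4), Mul(-1, -15))), -1) = Pow(Mul(-5, Add(4, Mul(-1, -15))), -1) = Pow(Mul(-5, Add(4, 15)), -1) = Pow(Mul(-5, 19), -1) = Pow(-95, -1) = Rational(-1, 95)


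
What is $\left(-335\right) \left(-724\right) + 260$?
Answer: $242800$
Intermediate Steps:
$\left(-335\right) \left(-724\right) + 260 = 242540 + 260 = 242800$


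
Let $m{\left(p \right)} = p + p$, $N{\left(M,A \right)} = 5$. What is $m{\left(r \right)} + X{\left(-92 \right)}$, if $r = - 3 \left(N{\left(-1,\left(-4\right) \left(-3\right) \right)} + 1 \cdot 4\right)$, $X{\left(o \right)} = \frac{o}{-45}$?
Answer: $- \frac{2338}{45} \approx -51.956$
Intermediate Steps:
$X{\left(o \right)} = - \frac{o}{45}$ ($X{\left(o \right)} = o \left(- \frac{1}{45}\right) = - \frac{o}{45}$)
$r = -27$ ($r = - 3 \left(5 + 1 \cdot 4\right) = - 3 \left(5 + 4\right) = \left(-3\right) 9 = -27$)
$m{\left(p \right)} = 2 p$
$m{\left(r \right)} + X{\left(-92 \right)} = 2 \left(-27\right) - - \frac{92}{45} = -54 + \frac{92}{45} = - \frac{2338}{45}$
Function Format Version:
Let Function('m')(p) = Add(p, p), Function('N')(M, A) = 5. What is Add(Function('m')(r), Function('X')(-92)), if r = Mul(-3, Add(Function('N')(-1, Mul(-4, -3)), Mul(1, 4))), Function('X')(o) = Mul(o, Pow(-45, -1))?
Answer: Rational(-2338, 45) ≈ -51.956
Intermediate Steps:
Function('X')(o) = Mul(Rational(-1, 45), o) (Function('X')(o) = Mul(o, Rational(-1, 45)) = Mul(Rational(-1, 45), o))
r = -27 (r = Mul(-3, Add(5, Mul(1, 4))) = Mul(-3, Add(5, 4)) = Mul(-3, 9) = -27)
Function('m')(p) = Mul(2, p)
Add(Function('m')(r), Function('X')(-92)) = Add(Mul(2, -27), Mul(Rational(-1, 45), -92)) = Add(-54, Rational(92, 45)) = Rational(-2338, 45)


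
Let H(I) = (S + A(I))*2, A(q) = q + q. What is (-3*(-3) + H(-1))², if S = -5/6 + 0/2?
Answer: 100/9 ≈ 11.111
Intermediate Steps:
A(q) = 2*q
S = -⅚ (S = -5*⅙ + 0*(½) = -⅚ + 0 = -⅚ ≈ -0.83333)
H(I) = -5/3 + 4*I (H(I) = (-⅚ + 2*I)*2 = -5/3 + 4*I)
(-3*(-3) + H(-1))² = (-3*(-3) + (-5/3 + 4*(-1)))² = (9 + (-5/3 - 4))² = (9 - 17/3)² = (10/3)² = 100/9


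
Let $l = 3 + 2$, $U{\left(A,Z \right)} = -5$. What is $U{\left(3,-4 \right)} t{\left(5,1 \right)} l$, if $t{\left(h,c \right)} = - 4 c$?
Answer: $100$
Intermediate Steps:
$l = 5$
$U{\left(3,-4 \right)} t{\left(5,1 \right)} l = - 5 \left(\left(-4\right) 1\right) 5 = \left(-5\right) \left(-4\right) 5 = 20 \cdot 5 = 100$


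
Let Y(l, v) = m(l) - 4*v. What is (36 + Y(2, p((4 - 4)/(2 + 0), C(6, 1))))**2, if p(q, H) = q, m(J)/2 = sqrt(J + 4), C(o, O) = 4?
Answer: 1320 + 144*sqrt(6) ≈ 1672.7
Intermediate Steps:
m(J) = 2*sqrt(4 + J) (m(J) = 2*sqrt(J + 4) = 2*sqrt(4 + J))
Y(l, v) = -4*v + 2*sqrt(4 + l) (Y(l, v) = 2*sqrt(4 + l) - 4*v = -4*v + 2*sqrt(4 + l))
(36 + Y(2, p((4 - 4)/(2 + 0), C(6, 1))))**2 = (36 + (-4*(4 - 4)/(2 + 0) + 2*sqrt(4 + 2)))**2 = (36 + (-0/2 + 2*sqrt(6)))**2 = (36 + (-4*0 + 2*sqrt(6)))**2 = (36 + (0 + 2*sqrt(6)))**2 = (36 + 2*sqrt(6))**2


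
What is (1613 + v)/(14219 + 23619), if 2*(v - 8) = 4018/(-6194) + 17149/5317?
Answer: 26713814429/623068848662 ≈ 0.042875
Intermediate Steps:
v = 152948292/16466749 (v = 8 + (4018/(-6194) + 17149/5317)/2 = 8 + (4018*(-1/6194) + 17149*(1/5317))/2 = 8 + (-2009/3097 + 17149/5317)/2 = 8 + (½)*(42428600/16466749) = 8 + 21214300/16466749 = 152948292/16466749 ≈ 9.2883)
(1613 + v)/(14219 + 23619) = (1613 + 152948292/16466749)/(14219 + 23619) = (26713814429/16466749)/37838 = (26713814429/16466749)*(1/37838) = 26713814429/623068848662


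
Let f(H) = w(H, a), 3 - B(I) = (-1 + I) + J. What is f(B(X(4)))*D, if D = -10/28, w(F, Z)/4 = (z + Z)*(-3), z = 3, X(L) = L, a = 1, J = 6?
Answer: 120/7 ≈ 17.143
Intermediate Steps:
w(F, Z) = -36 - 12*Z (w(F, Z) = 4*((3 + Z)*(-3)) = 4*(-9 - 3*Z) = -36 - 12*Z)
B(I) = -2 - I (B(I) = 3 - ((-1 + I) + 6) = 3 - (5 + I) = 3 + (-5 - I) = -2 - I)
f(H) = -48 (f(H) = -36 - 12*1 = -36 - 12 = -48)
D = -5/14 (D = -10*1/28 = -5/14 ≈ -0.35714)
f(B(X(4)))*D = -48*(-5/14) = 120/7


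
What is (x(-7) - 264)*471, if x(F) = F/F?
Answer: -123873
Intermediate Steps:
x(F) = 1
(x(-7) - 264)*471 = (1 - 264)*471 = -263*471 = -123873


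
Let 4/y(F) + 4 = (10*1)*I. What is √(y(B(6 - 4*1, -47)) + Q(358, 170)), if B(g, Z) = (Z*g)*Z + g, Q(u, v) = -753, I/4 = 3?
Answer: 2*I*√158311/29 ≈ 27.44*I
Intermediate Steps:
I = 12 (I = 4*3 = 12)
B(g, Z) = g + g*Z² (B(g, Z) = g*Z² + g = g + g*Z²)
y(F) = 1/29 (y(F) = 4/(-4 + (10*1)*12) = 4/(-4 + 10*12) = 4/(-4 + 120) = 4/116 = 4*(1/116) = 1/29)
√(y(B(6 - 4*1, -47)) + Q(358, 170)) = √(1/29 - 753) = √(-21836/29) = 2*I*√158311/29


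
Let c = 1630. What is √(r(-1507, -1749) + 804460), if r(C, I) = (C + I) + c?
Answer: √802834 ≈ 896.01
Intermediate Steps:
r(C, I) = 1630 + C + I (r(C, I) = (C + I) + 1630 = 1630 + C + I)
√(r(-1507, -1749) + 804460) = √((1630 - 1507 - 1749) + 804460) = √(-1626 + 804460) = √802834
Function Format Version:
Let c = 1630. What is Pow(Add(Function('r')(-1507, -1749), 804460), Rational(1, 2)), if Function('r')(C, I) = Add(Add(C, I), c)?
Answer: Pow(802834, Rational(1, 2)) ≈ 896.01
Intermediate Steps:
Function('r')(C, I) = Add(1630, C, I) (Function('r')(C, I) = Add(Add(C, I), 1630) = Add(1630, C, I))
Pow(Add(Function('r')(-1507, -1749), 804460), Rational(1, 2)) = Pow(Add(Add(1630, -1507, -1749), 804460), Rational(1, 2)) = Pow(Add(-1626, 804460), Rational(1, 2)) = Pow(802834, Rational(1, 2))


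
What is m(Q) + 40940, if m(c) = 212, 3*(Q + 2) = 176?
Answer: 41152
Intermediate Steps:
Q = 170/3 (Q = -2 + (⅓)*176 = -2 + 176/3 = 170/3 ≈ 56.667)
m(Q) + 40940 = 212 + 40940 = 41152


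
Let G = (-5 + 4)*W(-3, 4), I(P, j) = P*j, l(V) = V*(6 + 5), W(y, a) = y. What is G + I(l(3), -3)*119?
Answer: -11778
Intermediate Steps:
l(V) = 11*V (l(V) = V*11 = 11*V)
G = 3 (G = (-5 + 4)*(-3) = -1*(-3) = 3)
G + I(l(3), -3)*119 = 3 + ((11*3)*(-3))*119 = 3 + (33*(-3))*119 = 3 - 99*119 = 3 - 11781 = -11778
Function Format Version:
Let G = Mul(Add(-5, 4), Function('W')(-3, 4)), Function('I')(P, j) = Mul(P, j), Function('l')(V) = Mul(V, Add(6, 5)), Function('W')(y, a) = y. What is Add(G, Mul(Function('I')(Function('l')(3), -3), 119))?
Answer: -11778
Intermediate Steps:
Function('l')(V) = Mul(11, V) (Function('l')(V) = Mul(V, 11) = Mul(11, V))
G = 3 (G = Mul(Add(-5, 4), -3) = Mul(-1, -3) = 3)
Add(G, Mul(Function('I')(Function('l')(3), -3), 119)) = Add(3, Mul(Mul(Mul(11, 3), -3), 119)) = Add(3, Mul(Mul(33, -3), 119)) = Add(3, Mul(-99, 119)) = Add(3, -11781) = -11778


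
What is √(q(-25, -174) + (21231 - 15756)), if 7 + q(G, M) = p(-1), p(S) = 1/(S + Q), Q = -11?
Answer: √196845/6 ≈ 73.945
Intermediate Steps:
p(S) = 1/(-11 + S) (p(S) = 1/(S - 11) = 1/(-11 + S))
q(G, M) = -85/12 (q(G, M) = -7 + 1/(-11 - 1) = -7 + 1/(-12) = -7 - 1/12 = -85/12)
√(q(-25, -174) + (21231 - 15756)) = √(-85/12 + (21231 - 15756)) = √(-85/12 + 5475) = √(65615/12) = √196845/6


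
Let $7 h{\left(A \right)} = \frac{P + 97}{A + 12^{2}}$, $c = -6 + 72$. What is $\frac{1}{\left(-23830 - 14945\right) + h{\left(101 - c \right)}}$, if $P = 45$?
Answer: $- \frac{1253}{48584933} \approx -2.579 \cdot 10^{-5}$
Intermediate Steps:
$c = 66$
$h{\left(A \right)} = \frac{142}{7 \left(144 + A\right)}$ ($h{\left(A \right)} = \frac{\left(45 + 97\right) \frac{1}{A + 12^{2}}}{7} = \frac{142 \frac{1}{A + 144}}{7} = \frac{142 \frac{1}{144 + A}}{7} = \frac{142}{7 \left(144 + A\right)}$)
$\frac{1}{\left(-23830 - 14945\right) + h{\left(101 - c \right)}} = \frac{1}{\left(-23830 - 14945\right) + \frac{142}{7 \left(144 + \left(101 - 66\right)\right)}} = \frac{1}{-38775 + \frac{142}{7 \left(144 + \left(101 - 66\right)\right)}} = \frac{1}{-38775 + \frac{142}{7 \left(144 + 35\right)}} = \frac{1}{-38775 + \frac{142}{7 \cdot 179}} = \frac{1}{-38775 + \frac{142}{7} \cdot \frac{1}{179}} = \frac{1}{-38775 + \frac{142}{1253}} = \frac{1}{- \frac{48584933}{1253}} = - \frac{1253}{48584933}$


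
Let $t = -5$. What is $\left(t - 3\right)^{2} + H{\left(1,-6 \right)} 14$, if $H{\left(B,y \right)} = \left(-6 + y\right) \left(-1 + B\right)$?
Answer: $64$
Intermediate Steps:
$H{\left(B,y \right)} = \left(-1 + B\right) \left(-6 + y\right)$
$\left(t - 3\right)^{2} + H{\left(1,-6 \right)} 14 = \left(-5 - 3\right)^{2} + \left(6 - -6 - 6 + 1 \left(-6\right)\right) 14 = \left(-8\right)^{2} + \left(6 + 6 - 6 - 6\right) 14 = 64 + 0 \cdot 14 = 64 + 0 = 64$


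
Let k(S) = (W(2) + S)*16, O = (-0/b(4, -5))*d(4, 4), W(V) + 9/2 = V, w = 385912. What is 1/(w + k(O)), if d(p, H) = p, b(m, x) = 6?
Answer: 1/385872 ≈ 2.5915e-6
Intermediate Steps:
W(V) = -9/2 + V
O = 0 (O = -0/6*4 = -2*0*4 = 0*4 = 0)
k(S) = -40 + 16*S (k(S) = ((-9/2 + 2) + S)*16 = (-5/2 + S)*16 = -40 + 16*S)
1/(w + k(O)) = 1/(385912 + (-40 + 16*0)) = 1/(385912 + (-40 + 0)) = 1/(385912 - 40) = 1/385872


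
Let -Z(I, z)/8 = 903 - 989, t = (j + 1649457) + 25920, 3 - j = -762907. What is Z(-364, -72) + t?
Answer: 2438975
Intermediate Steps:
j = 762910 (j = 3 - 1*(-762907) = 3 + 762907 = 762910)
t = 2438287 (t = (762910 + 1649457) + 25920 = 2412367 + 25920 = 2438287)
Z(I, z) = 688 (Z(I, z) = -8*(903 - 989) = -8*(-86) = 688)
Z(-364, -72) + t = 688 + 2438287 = 2438975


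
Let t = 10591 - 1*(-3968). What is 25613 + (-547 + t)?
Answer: 39625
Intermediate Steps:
t = 14559 (t = 10591 + 3968 = 14559)
25613 + (-547 + t) = 25613 + (-547 + 14559) = 25613 + 14012 = 39625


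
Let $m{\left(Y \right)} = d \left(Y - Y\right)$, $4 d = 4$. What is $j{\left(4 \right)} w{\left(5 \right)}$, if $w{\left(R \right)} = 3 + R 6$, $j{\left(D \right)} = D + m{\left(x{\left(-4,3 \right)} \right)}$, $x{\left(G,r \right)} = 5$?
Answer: $132$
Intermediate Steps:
$d = 1$ ($d = \frac{1}{4} \cdot 4 = 1$)
$m{\left(Y \right)} = 0$ ($m{\left(Y \right)} = 1 \left(Y - Y\right) = 1 \cdot 0 = 0$)
$j{\left(D \right)} = D$ ($j{\left(D \right)} = D + 0 = D$)
$w{\left(R \right)} = 3 + 6 R$
$j{\left(4 \right)} w{\left(5 \right)} = 4 \left(3 + 6 \cdot 5\right) = 4 \left(3 + 30\right) = 4 \cdot 33 = 132$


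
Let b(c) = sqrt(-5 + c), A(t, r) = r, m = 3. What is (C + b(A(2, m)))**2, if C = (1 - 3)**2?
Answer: (4 + I*sqrt(2))**2 ≈ 14.0 + 11.314*I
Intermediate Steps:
C = 4 (C = (-2)**2 = 4)
(C + b(A(2, m)))**2 = (4 + sqrt(-5 + 3))**2 = (4 + sqrt(-2))**2 = (4 + I*sqrt(2))**2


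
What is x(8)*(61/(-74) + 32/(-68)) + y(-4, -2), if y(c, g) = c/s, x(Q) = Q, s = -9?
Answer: -56128/5661 ≈ -9.9149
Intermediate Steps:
y(c, g) = -c/9 (y(c, g) = c/(-9) = c*(-⅑) = -c/9)
x(8)*(61/(-74) + 32/(-68)) + y(-4, -2) = 8*(61/(-74) + 32/(-68)) - ⅑*(-4) = 8*(61*(-1/74) + 32*(-1/68)) + 4/9 = 8*(-61/74 - 8/17) + 4/9 = 8*(-1629/1258) + 4/9 = -6516/629 + 4/9 = -56128/5661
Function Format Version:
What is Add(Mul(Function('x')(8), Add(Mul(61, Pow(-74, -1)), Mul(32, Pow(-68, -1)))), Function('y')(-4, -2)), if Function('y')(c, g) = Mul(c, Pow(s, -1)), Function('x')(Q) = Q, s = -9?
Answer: Rational(-56128, 5661) ≈ -9.9149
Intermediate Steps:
Function('y')(c, g) = Mul(Rational(-1, 9), c) (Function('y')(c, g) = Mul(c, Pow(-9, -1)) = Mul(c, Rational(-1, 9)) = Mul(Rational(-1, 9), c))
Add(Mul(Function('x')(8), Add(Mul(61, Pow(-74, -1)), Mul(32, Pow(-68, -1)))), Function('y')(-4, -2)) = Add(Mul(8, Add(Mul(61, Pow(-74, -1)), Mul(32, Pow(-68, -1)))), Mul(Rational(-1, 9), -4)) = Add(Mul(8, Add(Mul(61, Rational(-1, 74)), Mul(32, Rational(-1, 68)))), Rational(4, 9)) = Add(Mul(8, Add(Rational(-61, 74), Rational(-8, 17))), Rational(4, 9)) = Add(Mul(8, Rational(-1629, 1258)), Rational(4, 9)) = Add(Rational(-6516, 629), Rational(4, 9)) = Rational(-56128, 5661)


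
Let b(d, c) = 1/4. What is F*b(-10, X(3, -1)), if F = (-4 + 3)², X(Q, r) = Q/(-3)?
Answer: ¼ ≈ 0.25000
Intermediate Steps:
X(Q, r) = -Q/3 (X(Q, r) = Q*(-⅓) = -Q/3)
b(d, c) = ¼
F = 1 (F = (-1)² = 1)
F*b(-10, X(3, -1)) = 1*(¼) = ¼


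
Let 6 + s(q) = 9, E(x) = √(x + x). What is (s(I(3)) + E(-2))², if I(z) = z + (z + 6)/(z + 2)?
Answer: 5 + 12*I ≈ 5.0 + 12.0*I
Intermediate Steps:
I(z) = z + (6 + z)/(2 + z)
E(x) = √2*√x (E(x) = √(2*x) = √2*√x)
s(q) = 3 (s(q) = -6 + 9 = 3)
(s(I(3)) + E(-2))² = (3 + √2*√(-2))² = (3 + √2*(I*√2))² = (3 + 2*I)²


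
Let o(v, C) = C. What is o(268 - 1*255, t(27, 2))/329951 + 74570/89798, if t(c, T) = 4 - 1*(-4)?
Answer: 12302582227/14814469949 ≈ 0.83044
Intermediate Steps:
t(c, T) = 8 (t(c, T) = 4 + 4 = 8)
o(268 - 1*255, t(27, 2))/329951 + 74570/89798 = 8/329951 + 74570/89798 = 8*(1/329951) + 74570*(1/89798) = 8/329951 + 37285/44899 = 12302582227/14814469949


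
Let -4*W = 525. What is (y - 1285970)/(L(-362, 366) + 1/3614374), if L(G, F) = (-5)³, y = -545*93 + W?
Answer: 9663290931115/903593498 ≈ 10694.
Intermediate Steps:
W = -525/4 (W = -¼*525 = -525/4 ≈ -131.25)
y = -203265/4 (y = -545*93 - 525/4 = -50685 - 525/4 = -203265/4 ≈ -50816.)
L(G, F) = -125
(y - 1285970)/(L(-362, 366) + 1/3614374) = (-203265/4 - 1285970)/(-125 + 1/3614374) = -5347145/(4*(-125 + 1/3614374)) = -5347145/(4*(-451796749/3614374)) = -5347145/4*(-3614374/451796749) = 9663290931115/903593498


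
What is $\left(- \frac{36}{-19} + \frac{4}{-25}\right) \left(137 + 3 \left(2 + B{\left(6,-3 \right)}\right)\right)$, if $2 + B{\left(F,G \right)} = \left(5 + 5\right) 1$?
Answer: $\frac{137608}{475} \approx 289.7$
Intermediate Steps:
$B{\left(F,G \right)} = 8$ ($B{\left(F,G \right)} = -2 + \left(5 + 5\right) 1 = -2 + 10 \cdot 1 = -2 + 10 = 8$)
$\left(- \frac{36}{-19} + \frac{4}{-25}\right) \left(137 + 3 \left(2 + B{\left(6,-3 \right)}\right)\right) = \left(- \frac{36}{-19} + \frac{4}{-25}\right) \left(137 + 3 \left(2 + 8\right)\right) = \left(\left(-36\right) \left(- \frac{1}{19}\right) + 4 \left(- \frac{1}{25}\right)\right) \left(137 + 3 \cdot 10\right) = \left(\frac{36}{19} - \frac{4}{25}\right) \left(137 + 30\right) = \frac{824}{475} \cdot 167 = \frac{137608}{475}$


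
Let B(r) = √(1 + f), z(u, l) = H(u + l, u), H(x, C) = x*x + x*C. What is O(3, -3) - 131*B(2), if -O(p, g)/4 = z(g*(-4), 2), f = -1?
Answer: -1456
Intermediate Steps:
H(x, C) = x² + C*x
z(u, l) = (l + u)*(l + 2*u) (z(u, l) = (u + l)*(u + (u + l)) = (l + u)*(u + (l + u)) = (l + u)*(l + 2*u))
O(p, g) = -4*(2 - 8*g)*(2 - 4*g) (O(p, g) = -4*(2 + g*(-4))*(2 + 2*(g*(-4))) = -4*(2 - 4*g)*(2 + 2*(-4*g)) = -4*(2 - 4*g)*(2 - 8*g) = -4*(2 - 8*g)*(2 - 4*g))
B(r) = 0 (B(r) = √(1 - 1) = √0 = 0)
O(3, -3) - 131*B(2) = (-16 - 128*(-3)² + 96*(-3)) - 131*0 = (-16 - 128*9 - 288) + 0 = (-16 - 1152 - 288) + 0 = -1456 + 0 = -1456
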